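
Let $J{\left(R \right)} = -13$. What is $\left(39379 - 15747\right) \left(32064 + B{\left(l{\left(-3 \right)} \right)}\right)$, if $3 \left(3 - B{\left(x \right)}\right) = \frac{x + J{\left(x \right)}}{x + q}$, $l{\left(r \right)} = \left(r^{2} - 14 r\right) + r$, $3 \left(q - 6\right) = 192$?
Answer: $\frac{134131486328}{177} \approx 7.5781 \cdot 10^{8}$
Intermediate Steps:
$q = 70$ ($q = 6 + \frac{1}{3} \cdot 192 = 6 + 64 = 70$)
$l{\left(r \right)} = r^{2} - 13 r$
$B{\left(x \right)} = 3 - \frac{-13 + x}{3 \left(70 + x\right)}$ ($B{\left(x \right)} = 3 - \frac{\left(x - 13\right) \frac{1}{x + 70}}{3} = 3 - \frac{\left(-13 + x\right) \frac{1}{70 + x}}{3} = 3 - \frac{\frac{1}{70 + x} \left(-13 + x\right)}{3} = 3 - \frac{-13 + x}{3 \left(70 + x\right)}$)
$\left(39379 - 15747\right) \left(32064 + B{\left(l{\left(-3 \right)} \right)}\right) = \left(39379 - 15747\right) \left(32064 + \frac{643 + 8 \left(- 3 \left(-13 - 3\right)\right)}{3 \left(70 - 3 \left(-13 - 3\right)\right)}\right) = 23632 \left(32064 + \frac{643 + 8 \left(\left(-3\right) \left(-16\right)\right)}{3 \left(70 - -48\right)}\right) = 23632 \left(32064 + \frac{643 + 8 \cdot 48}{3 \left(70 + 48\right)}\right) = 23632 \left(32064 + \frac{643 + 384}{3 \cdot 118}\right) = 23632 \left(32064 + \frac{1}{3} \cdot \frac{1}{118} \cdot 1027\right) = 23632 \left(32064 + \frac{1027}{354}\right) = 23632 \cdot \frac{11351683}{354} = \frac{134131486328}{177}$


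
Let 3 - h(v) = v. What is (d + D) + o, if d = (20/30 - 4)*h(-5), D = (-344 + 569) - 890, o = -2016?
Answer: -8123/3 ≈ -2707.7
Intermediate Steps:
h(v) = 3 - v
D = -665 (D = 225 - 890 = -665)
d = -80/3 (d = (20/30 - 4)*(3 - 1*(-5)) = (20*(1/30) - 4)*(3 + 5) = (⅔ - 4)*8 = -10/3*8 = -80/3 ≈ -26.667)
(d + D) + o = (-80/3 - 665) - 2016 = -2075/3 - 2016 = -8123/3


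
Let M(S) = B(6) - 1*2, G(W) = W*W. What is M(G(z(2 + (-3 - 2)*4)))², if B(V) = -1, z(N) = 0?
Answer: 9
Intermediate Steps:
G(W) = W²
M(S) = -3 (M(S) = -1 - 1*2 = -1 - 2 = -3)
M(G(z(2 + (-3 - 2)*4)))² = (-3)² = 9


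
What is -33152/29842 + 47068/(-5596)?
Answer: -198765231/20874479 ≈ -9.5219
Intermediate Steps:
-33152/29842 + 47068/(-5596) = -33152*1/29842 + 47068*(-1/5596) = -16576/14921 - 11767/1399 = -198765231/20874479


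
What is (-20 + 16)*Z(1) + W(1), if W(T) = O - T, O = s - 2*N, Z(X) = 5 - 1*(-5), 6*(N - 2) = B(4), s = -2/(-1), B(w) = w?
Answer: -133/3 ≈ -44.333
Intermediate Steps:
s = 2 (s = -2*(-1) = 2)
N = 8/3 (N = 2 + (1/6)*4 = 2 + 2/3 = 8/3 ≈ 2.6667)
Z(X) = 10 (Z(X) = 5 + 5 = 10)
O = -10/3 (O = 2 - 2*8/3 = 2 - 16/3 = -10/3 ≈ -3.3333)
W(T) = -10/3 - T
(-20 + 16)*Z(1) + W(1) = (-20 + 16)*10 + (-10/3 - 1*1) = -4*10 + (-10/3 - 1) = -40 - 13/3 = -133/3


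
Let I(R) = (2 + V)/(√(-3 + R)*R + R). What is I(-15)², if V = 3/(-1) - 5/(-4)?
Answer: -I/(21600*√2 + 61200*I) ≈ -1.3081e-5 - 6.5291e-6*I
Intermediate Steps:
V = -7/4 (V = 3*(-1) - 5*(-¼) = -3 + 5/4 = -7/4 ≈ -1.7500)
I(R) = 1/(4*(R + R*√(-3 + R))) (I(R) = (2 - 7/4)/(√(-3 + R)*R + R) = 1/(4*(R*√(-3 + R) + R)) = 1/(4*(R + R*√(-3 + R))))
I(-15)² = ((¼)/(-15*(1 + √(-3 - 15))))² = ((¼)*(-1/15)/(1 + √(-18)))² = ((¼)*(-1/15)/(1 + 3*I*√2))² = (-1/(60*(1 + 3*I*√2)))² = 1/(3600*(1 + 3*I*√2)²)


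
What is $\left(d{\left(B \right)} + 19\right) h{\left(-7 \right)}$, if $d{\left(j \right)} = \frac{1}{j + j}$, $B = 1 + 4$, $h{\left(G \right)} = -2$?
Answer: $- \frac{191}{5} \approx -38.2$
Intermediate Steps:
$B = 5$
$d{\left(j \right)} = \frac{1}{2 j}$
$\left(d{\left(B \right)} + 19\right) h{\left(-7 \right)} = \left(\frac{1}{2 \cdot 5} + 19\right) \left(-2\right) = \left(\frac{1}{2} \cdot \frac{1}{5} + 19\right) \left(-2\right) = \left(\frac{1}{10} + 19\right) \left(-2\right) = \frac{191}{10} \left(-2\right) = - \frac{191}{5}$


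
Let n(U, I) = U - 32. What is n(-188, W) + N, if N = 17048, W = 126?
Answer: 16828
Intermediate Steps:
n(U, I) = -32 + U
n(-188, W) + N = (-32 - 188) + 17048 = -220 + 17048 = 16828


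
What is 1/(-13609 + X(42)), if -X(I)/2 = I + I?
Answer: -1/13777 ≈ -7.2585e-5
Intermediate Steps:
X(I) = -4*I (X(I) = -2*(I + I) = -4*I)
1/(-13609 + X(42)) = 1/(-13609 - 4*42) = 1/(-13609 - 168) = 1/(-13777) = -1/13777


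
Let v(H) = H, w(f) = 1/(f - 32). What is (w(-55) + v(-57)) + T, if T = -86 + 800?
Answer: 57158/87 ≈ 656.99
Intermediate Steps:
w(f) = 1/(-32 + f)
T = 714
(w(-55) + v(-57)) + T = (1/(-32 - 55) - 57) + 714 = (1/(-87) - 57) + 714 = (-1/87 - 57) + 714 = -4960/87 + 714 = 57158/87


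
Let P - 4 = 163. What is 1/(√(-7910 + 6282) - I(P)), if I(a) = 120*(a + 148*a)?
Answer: -746490/2228989280807 - I*√407/4457978561614 ≈ -3.349e-7 - 4.5254e-12*I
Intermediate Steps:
P = 167 (P = 4 + 163 = 167)
I(a) = 17880*a (I(a) = 120*(149*a) = 17880*a)
1/(√(-7910 + 6282) - I(P)) = 1/(√(-7910 + 6282) - 17880*167) = 1/(√(-1628) - 1*2985960) = 1/(2*I*√407 - 2985960) = 1/(-2985960 + 2*I*√407)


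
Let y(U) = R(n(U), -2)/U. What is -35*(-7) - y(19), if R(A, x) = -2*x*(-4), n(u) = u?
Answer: 4671/19 ≈ 245.84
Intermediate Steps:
R(A, x) = 8*x
y(U) = -16/U (y(U) = (8*(-2))/U = -16/U)
-35*(-7) - y(19) = -35*(-7) - (-16)/19 = 245 - (-16)/19 = 245 - 1*(-16/19) = 245 + 16/19 = 4671/19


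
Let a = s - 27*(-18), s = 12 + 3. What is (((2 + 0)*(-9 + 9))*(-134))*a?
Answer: 0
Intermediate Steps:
s = 15
a = 501 (a = 15 - 27*(-18) = 15 + 486 = 501)
(((2 + 0)*(-9 + 9))*(-134))*a = (((2 + 0)*(-9 + 9))*(-134))*501 = ((2*0)*(-134))*501 = (0*(-134))*501 = 0*501 = 0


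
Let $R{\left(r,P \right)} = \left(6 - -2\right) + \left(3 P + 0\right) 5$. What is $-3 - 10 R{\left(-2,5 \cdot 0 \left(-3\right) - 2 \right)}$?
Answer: $217$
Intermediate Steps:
$R{\left(r,P \right)} = 8 + 15 P$ ($R{\left(r,P \right)} = \left(6 + 2\right) + 3 P 5 = 8 + 15 P$)
$-3 - 10 R{\left(-2,5 \cdot 0 \left(-3\right) - 2 \right)} = -3 - 10 \left(8 + 15 \left(5 \cdot 0 \left(-3\right) - 2\right)\right) = -3 - 10 \left(8 + 15 \left(5 \cdot 0 - 2\right)\right) = -3 - 10 \left(8 + 15 \left(0 - 2\right)\right) = -3 - 10 \left(8 + 15 \left(-2\right)\right) = -3 - 10 \left(8 - 30\right) = -3 - -220 = -3 + 220 = 217$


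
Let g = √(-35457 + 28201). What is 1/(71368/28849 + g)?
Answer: 257361929/755500848435 - 832264801*I*√1814/3022003393740 ≈ 0.00034065 - 0.01173*I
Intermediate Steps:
g = 2*I*√1814 (g = √(-7256) = 2*I*√1814 ≈ 85.182*I)
1/(71368/28849 + g) = 1/(71368/28849 + 2*I*√1814)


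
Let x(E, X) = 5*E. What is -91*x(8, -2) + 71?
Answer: -3569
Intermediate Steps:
-91*x(8, -2) + 71 = -455*8 + 71 = -91*40 + 71 = -3640 + 71 = -3569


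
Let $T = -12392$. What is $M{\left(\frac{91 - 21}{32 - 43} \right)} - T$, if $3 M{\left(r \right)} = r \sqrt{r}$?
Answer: $12392 - \frac{70 i \sqrt{770}}{363} \approx 12392.0 - 5.351 i$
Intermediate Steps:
$M{\left(r \right)} = \frac{r^{\frac{3}{2}}}{3}$ ($M{\left(r \right)} = \frac{r \sqrt{r}}{3} = \frac{r^{\frac{3}{2}}}{3}$)
$M{\left(\frac{91 - 21}{32 - 43} \right)} - T = \frac{\left(\frac{91 - 21}{32 - 43}\right)^{\frac{3}{2}}}{3} - -12392 = \frac{\left(\frac{70}{-11}\right)^{\frac{3}{2}}}{3} + 12392 = \frac{\left(70 \left(- \frac{1}{11}\right)\right)^{\frac{3}{2}}}{3} + 12392 = \frac{\left(- \frac{70}{11}\right)^{\frac{3}{2}}}{3} + 12392 = \frac{\left(- \frac{70}{121}\right) i \sqrt{770}}{3} + 12392 = - \frac{70 i \sqrt{770}}{363} + 12392 = 12392 - \frac{70 i \sqrt{770}}{363}$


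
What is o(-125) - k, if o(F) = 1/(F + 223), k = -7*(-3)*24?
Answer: -49391/98 ≈ -503.99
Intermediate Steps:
k = 504 (k = 21*24 = 504)
o(F) = 1/(223 + F)
o(-125) - k = 1/(223 - 125) - 1*504 = 1/98 - 504 = -49391/98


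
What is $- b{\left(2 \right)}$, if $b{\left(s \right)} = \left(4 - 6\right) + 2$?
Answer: $0$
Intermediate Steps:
$b{\left(s \right)} = 0$ ($b{\left(s \right)} = -2 + 2 = 0$)
$- b{\left(2 \right)} = \left(-1\right) 0 = 0$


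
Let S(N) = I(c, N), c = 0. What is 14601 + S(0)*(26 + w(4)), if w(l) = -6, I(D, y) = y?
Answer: 14601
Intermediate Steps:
S(N) = N
14601 + S(0)*(26 + w(4)) = 14601 + 0*(26 - 6) = 14601 + 0*20 = 14601 + 0 = 14601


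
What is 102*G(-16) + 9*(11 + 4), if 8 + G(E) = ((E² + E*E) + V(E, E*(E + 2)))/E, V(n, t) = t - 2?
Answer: -21441/4 ≈ -5360.3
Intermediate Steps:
V(n, t) = -2 + t
G(E) = -8 + (-2 + 2*E² + E*(2 + E))/E (G(E) = -8 + ((E² + E*E) + (-2 + E*(E + 2)))/E = -8 + ((E² + E²) + (-2 + E*(2 + E)))/E = -8 + (2*E² + (-2 + E*(2 + E)))/E = -8 + (-2 + 2*E² + E*(2 + E))/E)
102*G(-16) + 9*(11 + 4) = 102*(-6 - 2/(-16) + 3*(-16)) + 9*(11 + 4) = 102*(-6 - 2*(-1/16) - 48) + 9*15 = 102*(-6 + ⅛ - 48) + 135 = 102*(-431/8) + 135 = -21981/4 + 135 = -21441/4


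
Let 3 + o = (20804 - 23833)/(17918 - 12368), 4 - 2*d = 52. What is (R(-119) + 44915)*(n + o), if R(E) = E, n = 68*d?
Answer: -67770965014/925 ≈ -7.3266e+7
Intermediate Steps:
d = -24 (d = 2 - 1/2*52 = 2 - 26 = -24)
n = -1632 (n = 68*(-24) = -1632)
o = -19679/5550 (o = -3 + (20804 - 23833)/(17918 - 12368) = -3 - 3029/5550 = -19679/5550 ≈ -3.5458)
(R(-119) + 44915)*(n + o) = (-119 + 44915)*(-1632 - 19679/5550) = 44796*(-9077279/5550) = -67770965014/925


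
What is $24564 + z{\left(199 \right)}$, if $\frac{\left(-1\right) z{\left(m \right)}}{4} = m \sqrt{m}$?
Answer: $24564 - 796 \sqrt{199} \approx 13335.0$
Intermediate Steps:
$z{\left(m \right)} = - 4 m^{\frac{3}{2}}$ ($z{\left(m \right)} = - 4 m \sqrt{m} = - 4 m^{\frac{3}{2}}$)
$24564 + z{\left(199 \right)} = 24564 - 4 \cdot 199^{\frac{3}{2}} = 24564 - 4 \cdot 199 \sqrt{199} = 24564 - 796 \sqrt{199}$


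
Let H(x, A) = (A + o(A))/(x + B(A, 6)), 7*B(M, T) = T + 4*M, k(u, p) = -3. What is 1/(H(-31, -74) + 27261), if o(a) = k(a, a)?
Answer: 507/13821866 ≈ 3.6681e-5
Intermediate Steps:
B(M, T) = T/7 + 4*M/7 (B(M, T) = (T + 4*M)/7 = T/7 + 4*M/7)
o(a) = -3
H(x, A) = (-3 + A)/(6/7 + x + 4*A/7) (H(x, A) = (A - 3)/(x + ((1/7)*6 + 4*A/7)) = (-3 + A)/(x + (6/7 + 4*A/7)) = (-3 + A)/(6/7 + x + 4*A/7))
1/(H(-31, -74) + 27261) = 1/(7*(-3 - 74)/(6 + 4*(-74) + 7*(-31)) + 27261) = 1/(7*(-77)/(6 - 296 - 217) + 27261) = 1/(7*(-77)/(-507) + 27261) = 1/(7*(-1/507)*(-77) + 27261) = 1/(539/507 + 27261) = 1/(13821866/507) = 507/13821866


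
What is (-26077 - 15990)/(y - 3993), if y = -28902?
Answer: 42067/32895 ≈ 1.2788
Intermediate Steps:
(-26077 - 15990)/(y - 3993) = (-26077 - 15990)/(-28902 - 3993) = -42067/(-32895) = -42067*(-1/32895) = 42067/32895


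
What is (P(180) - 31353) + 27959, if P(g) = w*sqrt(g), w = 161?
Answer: -3394 + 966*sqrt(5) ≈ -1234.0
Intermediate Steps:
P(g) = 161*sqrt(g)
(P(180) - 31353) + 27959 = (161*sqrt(180) - 31353) + 27959 = (161*(6*sqrt(5)) - 31353) + 27959 = (966*sqrt(5) - 31353) + 27959 = (-31353 + 966*sqrt(5)) + 27959 = -3394 + 966*sqrt(5)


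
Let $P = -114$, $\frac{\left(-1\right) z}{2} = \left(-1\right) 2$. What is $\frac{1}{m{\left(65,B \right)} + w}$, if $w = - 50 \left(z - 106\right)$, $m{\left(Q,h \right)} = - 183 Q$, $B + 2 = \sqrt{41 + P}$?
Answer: $- \frac{1}{6795} \approx -0.00014717$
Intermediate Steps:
$z = 4$ ($z = - 2 \left(\left(-1\right) 2\right) = \left(-2\right) \left(-2\right) = 4$)
$B = -2 + i \sqrt{73}$ ($B = -2 + \sqrt{41 - 114} = -2 + \sqrt{-73} = -2 + i \sqrt{73} \approx -2.0 + 8.544 i$)
$w = 5100$ ($w = - 50 \left(4 - 106\right) = \left(-50\right) \left(-102\right) = 5100$)
$\frac{1}{m{\left(65,B \right)} + w} = \frac{1}{\left(-183\right) 65 + 5100} = \frac{1}{-11895 + 5100} = \frac{1}{-6795} = - \frac{1}{6795}$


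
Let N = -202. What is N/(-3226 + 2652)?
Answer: 101/287 ≈ 0.35192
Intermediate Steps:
N/(-3226 + 2652) = -202/(-3226 + 2652) = -202/(-574) = -202*(-1/574) = 101/287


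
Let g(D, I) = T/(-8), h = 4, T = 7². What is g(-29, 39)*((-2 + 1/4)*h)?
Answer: 343/8 ≈ 42.875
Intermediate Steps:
T = 49
g(D, I) = -49/8 (g(D, I) = 49/(-8) = 49*(-⅛) = -49/8)
g(-29, 39)*((-2 + 1/4)*h) = -49*(-2 + 1/4)*4/8 = -49*(-2 + ¼)*4/8 = -(-343)*4/32 = -49/8*(-7) = 343/8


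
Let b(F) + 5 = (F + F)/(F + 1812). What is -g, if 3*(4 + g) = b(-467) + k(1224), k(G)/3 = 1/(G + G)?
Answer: 19418639/3292560 ≈ 5.8977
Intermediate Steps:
k(G) = 3/(2*G) (k(G) = 3/(G + G) = 3/((2*G)) = 3*(1/(2*G)) = 3/(2*G))
b(F) = -5 + 2*F/(1812 + F) (b(F) = -5 + (F + F)/(F + 1812) = -5 + (2*F)/(1812 + F) = -5 + 2*F/(1812 + F))
g = -19418639/3292560 (g = -4 + (3*(-3020 - 1*(-467))/(1812 - 467) + (3/2)/1224)/3 = -4 + (3*(-3020 + 467)/1345 + (3/2)*(1/1224))/3 = -4 + (3*(1/1345)*(-2553) + 1/816)/3 = -4 + (-7659/1345 + 1/816)/3 = -4 + (⅓)*(-6248399/1097520) = -4 - 6248399/3292560 = -19418639/3292560 ≈ -5.8977)
-g = -1*(-19418639/3292560) = 19418639/3292560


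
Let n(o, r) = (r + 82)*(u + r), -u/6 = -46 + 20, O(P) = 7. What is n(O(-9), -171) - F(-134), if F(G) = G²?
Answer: -16621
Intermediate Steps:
u = 156 (u = -6*(-46 + 20) = -6*(-26) = 156)
n(o, r) = (82 + r)*(156 + r) (n(o, r) = (r + 82)*(156 + r) = (82 + r)*(156 + r))
n(O(-9), -171) - F(-134) = (12792 + (-171)² + 238*(-171)) - 1*(-134)² = (12792 + 29241 - 40698) - 1*17956 = 1335 - 17956 = -16621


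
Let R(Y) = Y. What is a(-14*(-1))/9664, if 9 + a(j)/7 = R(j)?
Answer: 35/9664 ≈ 0.0036217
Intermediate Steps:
a(j) = -63 + 7*j
a(-14*(-1))/9664 = (-63 + 7*(-14*(-1)))/9664 = (-63 + 7*14)*(1/9664) = (-63 + 98)*(1/9664) = 35*(1/9664) = 35/9664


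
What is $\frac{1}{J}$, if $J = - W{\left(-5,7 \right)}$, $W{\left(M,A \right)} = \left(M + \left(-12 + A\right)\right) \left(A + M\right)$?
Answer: $\frac{1}{20} \approx 0.05$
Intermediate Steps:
$W{\left(M,A \right)} = \left(A + M\right) \left(-12 + A + M\right)$ ($W{\left(M,A \right)} = \left(-12 + A + M\right) \left(A + M\right) = \left(A + M\right) \left(-12 + A + M\right)$)
$J = 20$ ($J = - (7^{2} + \left(-5\right)^{2} - 84 - -60 + 2 \cdot 7 \left(-5\right)) = - (49 + 25 - 84 + 60 - 70) = \left(-1\right) \left(-20\right) = 20$)
$\frac{1}{J} = \frac{1}{20}$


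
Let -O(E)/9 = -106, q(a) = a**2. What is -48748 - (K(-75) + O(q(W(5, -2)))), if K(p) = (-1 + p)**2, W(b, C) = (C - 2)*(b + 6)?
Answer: -55478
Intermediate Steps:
W(b, C) = (-2 + C)*(6 + b)
O(E) = 954 (O(E) = -9*(-106) = 954)
-48748 - (K(-75) + O(q(W(5, -2)))) = -48748 - ((-1 - 75)**2 + 954) = -48748 - ((-76)**2 + 954) = -48748 - (5776 + 954) = -48748 - 1*6730 = -48748 - 6730 = -55478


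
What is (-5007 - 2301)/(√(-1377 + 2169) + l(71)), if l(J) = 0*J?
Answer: -609*√22/11 ≈ -259.68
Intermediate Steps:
l(J) = 0
(-5007 - 2301)/(√(-1377 + 2169) + l(71)) = (-5007 - 2301)/(√(-1377 + 2169) + 0) = -7308/(√792 + 0) = -7308/(6*√22 + 0) = -7308*√22/132 = -609*√22/11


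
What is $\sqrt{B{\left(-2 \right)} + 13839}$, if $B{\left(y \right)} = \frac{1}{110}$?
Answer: $\frac{\sqrt{167452010}}{110} \approx 117.64$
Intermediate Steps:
$B{\left(y \right)} = \frac{1}{110}$
$\sqrt{B{\left(-2 \right)} + 13839} = \sqrt{\frac{1}{110} + 13839} = \sqrt{\frac{1522291}{110}} = \frac{\sqrt{167452010}}{110}$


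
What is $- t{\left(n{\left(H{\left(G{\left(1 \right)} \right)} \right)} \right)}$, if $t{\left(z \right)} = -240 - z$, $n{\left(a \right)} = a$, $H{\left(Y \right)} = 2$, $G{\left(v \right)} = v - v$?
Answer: $242$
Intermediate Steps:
$G{\left(v \right)} = 0$
$- t{\left(n{\left(H{\left(G{\left(1 \right)} \right)} \right)} \right)} = - (-240 - 2) = \left(-1\right) \left(-242\right) = 242$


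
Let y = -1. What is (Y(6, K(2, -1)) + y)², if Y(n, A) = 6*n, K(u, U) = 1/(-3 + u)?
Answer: 1225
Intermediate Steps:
(Y(6, K(2, -1)) + y)² = (6*6 - 1)² = (36 - 1)² = 35² = 1225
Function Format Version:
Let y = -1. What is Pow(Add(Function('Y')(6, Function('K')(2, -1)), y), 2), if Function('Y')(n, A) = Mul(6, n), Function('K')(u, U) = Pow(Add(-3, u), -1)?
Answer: 1225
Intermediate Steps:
Pow(Add(Function('Y')(6, Function('K')(2, -1)), y), 2) = Pow(Add(Mul(6, 6), -1), 2) = Pow(Add(36, -1), 2) = Pow(35, 2) = 1225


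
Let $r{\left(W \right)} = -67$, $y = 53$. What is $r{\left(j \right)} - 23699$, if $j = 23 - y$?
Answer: $-23766$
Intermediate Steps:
$j = -30$ ($j = 23 - 53 = -30$)
$r{\left(j \right)} - 23699 = -67 - 23699 = -23766$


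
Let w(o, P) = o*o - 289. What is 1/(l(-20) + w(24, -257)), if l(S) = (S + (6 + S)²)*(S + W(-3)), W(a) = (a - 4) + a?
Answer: -1/4993 ≈ -0.00020028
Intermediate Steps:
W(a) = -4 + 2*a (W(a) = (-4 + a) + a = -4 + 2*a)
w(o, P) = -289 + o² (w(o, P) = o² - 289 = -289 + o²)
l(S) = (-10 + S)*(S + (6 + S)²) (l(S) = (S + (6 + S)²)*(S + (-4 + 2*(-3))) = (S + (6 + S)²)*(S + (-4 - 6)) = (S + (6 + S)²)*(S - 10) = (S + (6 + S)²)*(-10 + S) = (-10 + S)*(S + (6 + S)²))
1/(l(-20) + w(24, -257)) = 1/((-360 + (-20)³ - 94*(-20) + 3*(-20)²) + (-289 + 24²)) = 1/((-360 - 8000 + 1880 + 3*400) + (-289 + 576)) = 1/((-360 - 8000 + 1880 + 1200) + 287) = 1/(-5280 + 287) = 1/(-4993) = -1/4993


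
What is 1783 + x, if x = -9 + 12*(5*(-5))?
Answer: 1474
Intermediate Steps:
x = -309 (x = -9 + 12*(-25) = -9 - 300 = -309)
1783 + x = 1783 - 309 = 1474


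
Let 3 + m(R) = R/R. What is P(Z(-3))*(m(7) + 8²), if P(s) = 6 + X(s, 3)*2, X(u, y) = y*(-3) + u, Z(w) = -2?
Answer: -992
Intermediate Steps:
m(R) = -2 (m(R) = -3 + R/R = -3 + 1 = -2)
X(u, y) = u - 3*y (X(u, y) = -3*y + u = u - 3*y)
P(s) = -12 + 2*s (P(s) = 6 + (s - 3*3)*2 = 6 + (s - 9)*2 = 6 + (-9 + s)*2 = 6 + (-18 + 2*s) = -12 + 2*s)
P(Z(-3))*(m(7) + 8²) = (-12 + 2*(-2))*(-2 + 8²) = (-12 - 4)*(-2 + 64) = -16*62 = -992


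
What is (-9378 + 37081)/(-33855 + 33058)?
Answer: -27703/797 ≈ -34.759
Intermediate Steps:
(-9378 + 37081)/(-33855 + 33058) = 27703/(-797) = 27703*(-1/797) = -27703/797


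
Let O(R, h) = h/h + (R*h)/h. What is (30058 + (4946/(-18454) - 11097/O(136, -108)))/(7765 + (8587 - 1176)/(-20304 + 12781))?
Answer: 1040413243519/269468463634 ≈ 3.8610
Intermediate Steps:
O(R, h) = 1 + R
(30058 + (4946/(-18454) - 11097/O(136, -108)))/(7765 + (8587 - 1176)/(-20304 + 12781)) = (30058 + (4946/(-18454) - 11097/(1 + 136)))/(7765 + (8587 - 1176)/(-20304 + 12781)) = (30058 + (4946*(-1/18454) - 11097/137))/(7765 + 7411/(-7523)) = (30058 + (-2473/9227 - 11097*1/137))/(7765 + 7411*(-1/7523)) = (30058 + (-2473/9227 - 81))/(7765 - 7411/7523) = (30058 - 749860/9227)/(58408684/7523) = (276595306/9227)*(7523/58408684) = 1040413243519/269468463634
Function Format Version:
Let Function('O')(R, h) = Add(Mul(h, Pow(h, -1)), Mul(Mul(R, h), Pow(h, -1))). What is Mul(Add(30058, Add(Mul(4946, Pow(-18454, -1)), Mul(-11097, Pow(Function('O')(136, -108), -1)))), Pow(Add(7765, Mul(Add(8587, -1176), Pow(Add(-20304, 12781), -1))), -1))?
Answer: Rational(1040413243519, 269468463634) ≈ 3.8610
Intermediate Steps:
Function('O')(R, h) = Add(1, R)
Mul(Add(30058, Add(Mul(4946, Pow(-18454, -1)), Mul(-11097, Pow(Function('O')(136, -108), -1)))), Pow(Add(7765, Mul(Add(8587, -1176), Pow(Add(-20304, 12781), -1))), -1)) = Mul(Add(30058, Add(Mul(4946, Pow(-18454, -1)), Mul(-11097, Pow(Add(1, 136), -1)))), Pow(Add(7765, Mul(Add(8587, -1176), Pow(Add(-20304, 12781), -1))), -1)) = Mul(Add(30058, Add(Mul(4946, Rational(-1, 18454)), Mul(-11097, Pow(137, -1)))), Pow(Add(7765, Mul(7411, Pow(-7523, -1))), -1)) = Mul(Add(30058, Add(Rational(-2473, 9227), Mul(-11097, Rational(1, 137)))), Pow(Add(7765, Mul(7411, Rational(-1, 7523))), -1)) = Mul(Add(30058, Add(Rational(-2473, 9227), -81)), Pow(Add(7765, Rational(-7411, 7523)), -1)) = Mul(Add(30058, Rational(-749860, 9227)), Pow(Rational(58408684, 7523), -1)) = Mul(Rational(276595306, 9227), Rational(7523, 58408684)) = Rational(1040413243519, 269468463634)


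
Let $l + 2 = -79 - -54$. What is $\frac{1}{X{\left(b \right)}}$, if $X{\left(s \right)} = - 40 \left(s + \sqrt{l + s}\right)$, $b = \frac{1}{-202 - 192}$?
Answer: $\frac{197}{83835340} + \frac{197 i \sqrt{4191766}}{83835340} \approx 2.3498 \cdot 10^{-6} + 0.004811 i$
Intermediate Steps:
$l = -27$ ($l = -2 - 25 = -27$)
$b = - \frac{1}{394}$ ($b = \frac{1}{-394} = - \frac{1}{394} \approx -0.0025381$)
$X{\left(s \right)} = - 40 s - 40 \sqrt{-27 + s}$ ($X{\left(s \right)} = - 40 \left(s + \sqrt{-27 + s}\right) = - 40 s - 40 \sqrt{-27 + s}$)
$\frac{1}{X{\left(b \right)}} = \frac{1}{\left(-40\right) \left(- \frac{1}{394}\right) - 40 \sqrt{-27 - \frac{1}{394}}} = \frac{1}{\frac{20}{197} - 40 \sqrt{- \frac{10639}{394}}} = \frac{1}{\frac{20}{197} - 40 \frac{i \sqrt{4191766}}{394}} = \frac{1}{\frac{20}{197} - \frac{20 i \sqrt{4191766}}{197}}$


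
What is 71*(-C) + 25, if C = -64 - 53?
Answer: 8332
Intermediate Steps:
C = -117
71*(-C) + 25 = 71*(-1*(-117)) + 25 = 71*117 + 25 = 8307 + 25 = 8332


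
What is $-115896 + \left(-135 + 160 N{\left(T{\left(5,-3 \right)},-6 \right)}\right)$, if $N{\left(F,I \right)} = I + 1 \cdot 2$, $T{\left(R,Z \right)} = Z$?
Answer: $-116671$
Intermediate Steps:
$N{\left(F,I \right)} = 2 + I$ ($N{\left(F,I \right)} = I + 2 = 2 + I$)
$-115896 + \left(-135 + 160 N{\left(T{\left(5,-3 \right)},-6 \right)}\right) = -115896 + \left(-135 + 160 \left(2 - 6\right)\right) = -115896 + \left(-135 + 160 \left(-4\right)\right) = -115896 - 775 = -116671$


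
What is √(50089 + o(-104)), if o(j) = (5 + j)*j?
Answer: √60385 ≈ 245.73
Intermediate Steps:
o(j) = j*(5 + j)
√(50089 + o(-104)) = √(50089 - 104*(5 - 104)) = √(50089 - 104*(-99)) = √(50089 + 10296) = √60385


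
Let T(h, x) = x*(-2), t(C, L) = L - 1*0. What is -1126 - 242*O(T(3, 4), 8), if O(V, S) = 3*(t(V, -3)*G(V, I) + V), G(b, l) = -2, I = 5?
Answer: 326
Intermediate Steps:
t(C, L) = L (t(C, L) = L + 0 = L)
T(h, x) = -2*x
O(V, S) = 18 + 3*V (O(V, S) = 3*(-3*(-2) + V) = 3*(6 + V) = 18 + 3*V)
-1126 - 242*O(T(3, 4), 8) = -1126 - 242*(18 + 3*(-2*4)) = -1126 - 242*(18 + 3*(-8)) = -1126 - 242*(18 - 24) = -1126 - 242*(-6) = -1126 + 1452 = 326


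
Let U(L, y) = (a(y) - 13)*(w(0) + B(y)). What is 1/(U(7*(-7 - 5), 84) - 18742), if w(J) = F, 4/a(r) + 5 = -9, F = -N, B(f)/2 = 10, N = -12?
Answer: -7/134170 ≈ -5.2173e-5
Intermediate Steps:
B(f) = 20 (B(f) = 2*10 = 20)
F = 12 (F = -1*(-12) = 12)
a(r) = -2/7 (a(r) = 4/(-5 - 9) = 4/(-14) = 4*(-1/14) = -2/7)
w(J) = 12
U(L, y) = -2976/7 (U(L, y) = (-2/7 - 13)*(12 + 20) = -93/7*32 = -2976/7)
1/(U(7*(-7 - 5), 84) - 18742) = 1/(-2976/7 - 18742) = 1/(-134170/7) = -7/134170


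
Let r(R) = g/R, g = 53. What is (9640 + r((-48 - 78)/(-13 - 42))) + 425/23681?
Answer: 242293895/25074 ≈ 9663.2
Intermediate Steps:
r(R) = 53/R
(9640 + r((-48 - 78)/(-13 - 42))) + 425/23681 = (9640 + 53/(((-48 - 78)/(-13 - 42)))) + 425/23681 = (9640 + 53/((-126/(-55)))) + 425*(1/23681) = (9640 + 53/((-126*(-1/55)))) + 25/1393 = (9640 + 53/(126/55)) + 25/1393 = (9640 + 53*(55/126)) + 25/1393 = (9640 + 2915/126) + 25/1393 = 1217555/126 + 25/1393 = 242293895/25074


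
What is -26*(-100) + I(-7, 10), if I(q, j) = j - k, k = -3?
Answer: 2613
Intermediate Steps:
I(q, j) = 3 + j (I(q, j) = j - 1*(-3) = j + 3 = 3 + j)
-26*(-100) + I(-7, 10) = -26*(-100) + (3 + 10) = 2600 + 13 = 2613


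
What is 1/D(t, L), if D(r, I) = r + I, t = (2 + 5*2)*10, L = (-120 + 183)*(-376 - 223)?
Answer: -1/37617 ≈ -2.6584e-5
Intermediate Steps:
L = -37737 (L = 63*(-599) = -37737)
t = 120 (t = (2 + 10)*10 = 12*10 = 120)
D(r, I) = I + r
1/D(t, L) = 1/(-37737 + 120) = 1/(-37617) = -1/37617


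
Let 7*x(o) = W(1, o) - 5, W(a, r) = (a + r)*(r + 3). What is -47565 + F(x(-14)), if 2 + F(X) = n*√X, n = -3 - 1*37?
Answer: -47567 - 40*√966/7 ≈ -47745.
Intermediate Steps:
W(a, r) = (3 + r)*(a + r) (W(a, r) = (a + r)*(3 + r) = (3 + r)*(a + r))
n = -40 (n = -3 - 37 = -40)
x(o) = -2/7 + o²/7 + 4*o/7 (x(o) = ((o² + 3*1 + 3*o + 1*o) - 5)/7 = ((o² + 3 + 3*o + o) - 5)/7 = ((3 + o² + 4*o) - 5)/7 = (-2 + o² + 4*o)/7 = -2/7 + o²/7 + 4*o/7)
F(X) = -2 - 40*√X
-47565 + F(x(-14)) = -47565 + (-2 - 40*√(-2/7 + (⅐)*(-14)² + (4/7)*(-14))) = -47565 + (-2 - 40*√(-2/7 + (⅐)*196 - 8)) = -47565 + (-2 - 40*√(-2/7 + 28 - 8)) = -47565 + (-2 - 40*√966/7) = -47567 - 40*√966/7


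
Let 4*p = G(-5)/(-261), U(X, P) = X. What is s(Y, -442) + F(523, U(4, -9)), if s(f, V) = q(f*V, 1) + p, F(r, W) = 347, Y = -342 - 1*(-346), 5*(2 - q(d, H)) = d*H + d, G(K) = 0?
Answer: 5281/5 ≈ 1056.2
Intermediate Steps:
q(d, H) = 2 - d/5 - H*d/5 (q(d, H) = 2 - (d*H + d)/5 = 2 - (H*d + d)/5 = 2 - (d + H*d)/5 = 2 + (-d/5 - H*d/5) = 2 - d/5 - H*d/5)
Y = 4 (Y = -342 + 346 = 4)
p = 0 (p = (0/(-261))/4 = (0*(-1/261))/4 = (¼)*0 = 0)
s(f, V) = 2 - 2*V*f/5 (s(f, V) = (2 - f*V/5 - ⅕*1*f*V) + 0 = (2 - V*f/5 - ⅕*1*V*f) + 0 = (2 - V*f/5 - V*f/5) + 0 = (2 - 2*V*f/5) + 0 = 2 - 2*V*f/5)
s(Y, -442) + F(523, U(4, -9)) = (2 - ⅖*(-442)*4) + 347 = (2 + 3536/5) + 347 = 3546/5 + 347 = 5281/5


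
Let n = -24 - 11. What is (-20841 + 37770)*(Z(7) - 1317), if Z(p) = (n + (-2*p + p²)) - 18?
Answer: -22600215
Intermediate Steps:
n = -35
Z(p) = -53 + p² - 2*p (Z(p) = (-35 + (-2*p + p²)) - 18 = (-35 + (p² - 2*p)) - 18 = (-35 + p² - 2*p) - 18 = -53 + p² - 2*p)
(-20841 + 37770)*(Z(7) - 1317) = (-20841 + 37770)*((-53 + 7² - 2*7) - 1317) = 16929*((-53 + 49 - 14) - 1317) = 16929*(-18 - 1317) = 16929*(-1335) = -22600215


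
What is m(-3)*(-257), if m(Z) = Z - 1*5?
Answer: 2056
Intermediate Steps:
m(Z) = -5 + Z (m(Z) = Z - 5 = -5 + Z)
m(-3)*(-257) = (-5 - 3)*(-257) = -8*(-257) = 2056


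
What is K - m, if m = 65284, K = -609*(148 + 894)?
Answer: -699862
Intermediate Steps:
K = -634578 (K = -609*1042 = -634578)
K - m = -634578 - 1*65284 = -634578 - 65284 = -699862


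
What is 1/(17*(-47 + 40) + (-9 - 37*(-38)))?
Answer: 1/1278 ≈ 0.00078247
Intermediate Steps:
1/(17*(-47 + 40) + (-9 - 37*(-38))) = 1/(17*(-7) + (-9 + 1406)) = 1/(-119 + 1397) = 1/1278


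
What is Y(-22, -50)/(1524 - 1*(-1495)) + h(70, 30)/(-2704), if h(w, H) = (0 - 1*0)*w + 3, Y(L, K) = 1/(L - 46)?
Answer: -154645/138777392 ≈ -0.0011143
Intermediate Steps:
Y(L, K) = 1/(-46 + L)
h(w, H) = 3 (h(w, H) = (0 + 0)*w + 3 = 0*w + 3 = 0 + 3 = 3)
Y(-22, -50)/(1524 - 1*(-1495)) + h(70, 30)/(-2704) = 1/((-46 - 22)*(1524 - 1*(-1495))) + 3/(-2704) = 1/((-68)*(1524 + 1495)) + 3*(-1/2704) = -1/68/3019 - 3/2704 = -1/68*1/3019 - 3/2704 = -1/205292 - 3/2704 = -154645/138777392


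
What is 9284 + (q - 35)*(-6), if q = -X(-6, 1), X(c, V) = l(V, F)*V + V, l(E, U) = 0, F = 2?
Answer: 9500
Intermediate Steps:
X(c, V) = V (X(c, V) = 0*V + V = 0 + V = V)
q = -1 (q = -1*1 = -1)
9284 + (q - 35)*(-6) = 9284 + (-1 - 35)*(-6) = 9284 - 36*(-6) = 9284 + 216 = 9500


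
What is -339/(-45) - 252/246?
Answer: 4003/615 ≈ 6.5089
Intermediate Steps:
-339/(-45) - 252/246 = -339*(-1/45) - 252*1/246 = 113/15 - 42/41 = 4003/615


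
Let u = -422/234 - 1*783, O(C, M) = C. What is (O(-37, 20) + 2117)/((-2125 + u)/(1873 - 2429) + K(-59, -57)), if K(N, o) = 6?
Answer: 135308160/730759 ≈ 185.16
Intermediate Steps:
u = -91822/117 (u = -422*1/234 - 783 = -211/117 - 783 = -91822/117 ≈ -784.80)
(O(-37, 20) + 2117)/((-2125 + u)/(1873 - 2429) + K(-59, -57)) = (-37 + 2117)/((-2125 - 91822/117)/(1873 - 2429) + 6) = 2080/(-340447/117/(-556) + 6) = 2080/(-340447/117*(-1/556) + 6) = 2080/(340447/65052 + 6) = 2080/(730759/65052) = 2080*(65052/730759) = 135308160/730759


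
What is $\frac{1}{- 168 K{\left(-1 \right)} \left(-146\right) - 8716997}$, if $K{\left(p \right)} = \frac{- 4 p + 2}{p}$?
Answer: $- \frac{1}{8864165} \approx -1.1281 \cdot 10^{-7}$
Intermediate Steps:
$K{\left(p \right)} = \frac{2 - 4 p}{p}$
$\frac{1}{- 168 K{\left(-1 \right)} \left(-146\right) - 8716997} = \frac{1}{- 168 \left(-4 + \frac{2}{-1}\right) \left(-146\right) - 8716997} = \frac{1}{- 168 \left(-4 + 2 \left(-1\right)\right) \left(-146\right) - 8716997} = \frac{1}{- 168 \left(-4 - 2\right) \left(-146\right) - 8716997} = \frac{1}{\left(-168\right) \left(-6\right) \left(-146\right) - 8716997} = \frac{1}{1008 \left(-146\right) - 8716997} = \frac{1}{-147168 - 8716997} = \frac{1}{-8864165} = - \frac{1}{8864165}$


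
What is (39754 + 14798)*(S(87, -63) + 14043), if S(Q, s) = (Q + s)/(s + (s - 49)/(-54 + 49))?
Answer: 155506422168/203 ≈ 7.6604e+8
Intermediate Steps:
S(Q, s) = (Q + s)/(49/5 + 4*s/5) (S(Q, s) = (Q + s)/(s + (-49 + s)/(-5)) = (Q + s)/(s + (-49 + s)*(-⅕)) = (Q + s)/(s + (49/5 - s/5)) = (Q + s)/(49/5 + 4*s/5))
(39754 + 14798)*(S(87, -63) + 14043) = (39754 + 14798)*(5*(87 - 63)/(49 + 4*(-63)) + 14043) = 54552*(5*24/(49 - 252) + 14043) = 54552*(5*24/(-203) + 14043) = 54552*(5*(-1/203)*24 + 14043) = 54552*(-120/203 + 14043) = 54552*(2850609/203) = 155506422168/203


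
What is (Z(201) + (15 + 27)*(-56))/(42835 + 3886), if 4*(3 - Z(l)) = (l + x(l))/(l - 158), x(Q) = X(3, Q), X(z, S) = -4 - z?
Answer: -202111/4018006 ≈ -0.050301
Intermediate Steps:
x(Q) = -7 (x(Q) = -4 - 1*3 = -4 - 3 = -7)
Z(l) = 3 - (-7 + l)/(4*(-158 + l)) (Z(l) = 3 - (l - 7)/(4*(l - 158)) = 3 - (-7 + l)/(4*(-158 + l)))
(Z(201) + (15 + 27)*(-56))/(42835 + 3886) = ((-1889 + 11*201)/(4*(-158 + 201)) + (15 + 27)*(-56))/(42835 + 3886) = ((¼)*(-1889 + 2211)/43 + 42*(-56))/46721 = ((¼)*(1/43)*322 - 2352)*(1/46721) = (161/86 - 2352)*(1/46721) = -202111/86*1/46721 = -202111/4018006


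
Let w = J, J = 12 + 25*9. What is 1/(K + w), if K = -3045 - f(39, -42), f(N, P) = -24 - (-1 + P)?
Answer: -1/2827 ≈ -0.00035373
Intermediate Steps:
f(N, P) = -23 - P (f(N, P) = -24 + (1 - P) = -23 - P)
J = 237 (J = 12 + 225 = 237)
w = 237
K = -3064 (K = -3045 - (-23 - 1*(-42)) = -3045 - (-23 + 42) = -3045 - 1*19 = -3045 - 19 = -3064)
1/(K + w) = 1/(-3064 + 237) = 1/(-2827) = -1/2827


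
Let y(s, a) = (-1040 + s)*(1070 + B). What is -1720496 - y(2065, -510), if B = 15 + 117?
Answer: -2952546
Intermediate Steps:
B = 132
y(s, a) = -1250080 + 1202*s (y(s, a) = (-1040 + s)*(1070 + 132) = (-1040 + s)*1202 = -1250080 + 1202*s)
-1720496 - y(2065, -510) = -1720496 - (-1250080 + 1202*2065) = -1720496 - (-1250080 + 2482130) = -1720496 - 1*1232050 = -1720496 - 1232050 = -2952546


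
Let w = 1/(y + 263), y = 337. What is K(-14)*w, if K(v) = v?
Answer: -7/300 ≈ -0.023333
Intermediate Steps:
w = 1/600 (w = 1/(337 + 263) = 1/600 ≈ 0.0016667)
K(-14)*w = -14*1/600 = -7/300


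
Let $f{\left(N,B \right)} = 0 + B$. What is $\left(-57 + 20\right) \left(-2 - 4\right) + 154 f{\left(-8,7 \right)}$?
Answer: $1300$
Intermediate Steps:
$f{\left(N,B \right)} = B$
$\left(-57 + 20\right) \left(-2 - 4\right) + 154 f{\left(-8,7 \right)} = \left(-57 + 20\right) \left(-2 - 4\right) + 154 \cdot 7 = \left(-37\right) \left(-6\right) + 1078 = 222 + 1078 = 1300$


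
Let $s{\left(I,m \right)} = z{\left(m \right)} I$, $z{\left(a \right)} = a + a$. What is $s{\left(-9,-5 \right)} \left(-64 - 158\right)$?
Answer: $-19980$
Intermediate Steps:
$z{\left(a \right)} = 2 a$
$s{\left(I,m \right)} = 2 I m$ ($s{\left(I,m \right)} = 2 m I = 2 I m$)
$s{\left(-9,-5 \right)} \left(-64 - 158\right) = 2 \left(-9\right) \left(-5\right) \left(-64 - 158\right) = 90 \left(-222\right) = -19980$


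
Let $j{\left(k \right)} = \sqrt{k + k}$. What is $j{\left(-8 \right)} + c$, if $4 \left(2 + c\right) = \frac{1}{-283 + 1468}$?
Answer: $- \frac{9479}{4740} + 4 i \approx -1.9998 + 4.0 i$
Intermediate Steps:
$j{\left(k \right)} = \sqrt{2} \sqrt{k}$ ($j{\left(k \right)} = \sqrt{2 k} = \sqrt{2} \sqrt{k}$)
$c = - \frac{9479}{4740}$ ($c = -2 + \frac{1}{4 \left(-283 + 1468\right)} = -2 + \frac{1}{4 \cdot 1185} = -2 + \frac{1}{4} \cdot \frac{1}{1185} = -2 + \frac{1}{4740} = - \frac{9479}{4740} \approx -1.9998$)
$j{\left(-8 \right)} + c = \sqrt{2} \sqrt{-8} - \frac{9479}{4740} = \sqrt{2} \cdot 2 i \sqrt{2} - \frac{9479}{4740} = 4 i - \frac{9479}{4740} = - \frac{9479}{4740} + 4 i$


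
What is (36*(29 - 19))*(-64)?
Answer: -23040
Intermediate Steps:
(36*(29 - 19))*(-64) = (36*10)*(-64) = 360*(-64) = -23040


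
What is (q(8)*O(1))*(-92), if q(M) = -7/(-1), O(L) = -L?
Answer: 644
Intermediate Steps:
q(M) = 7 (q(M) = -7*(-1) = 7)
(q(8)*O(1))*(-92) = (7*(-1*1))*(-92) = (7*(-1))*(-92) = -7*(-92) = 644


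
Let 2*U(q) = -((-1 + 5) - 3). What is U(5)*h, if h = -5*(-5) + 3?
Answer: -14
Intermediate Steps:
U(q) = -½ (U(q) = (-((-1 + 5) - 3))/2 = (-(4 - 3))/2 = (-1*1)/2 = (½)*(-1) = -½)
h = 28 (h = 25 + 3 = 28)
U(5)*h = -½*28 = -14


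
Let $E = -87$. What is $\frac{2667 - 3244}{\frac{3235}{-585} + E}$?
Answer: $\frac{67509}{10826} \approx 6.2358$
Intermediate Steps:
$\frac{2667 - 3244}{\frac{3235}{-585} + E} = \frac{2667 - 3244}{\frac{3235}{-585} - 87} = - \frac{577}{3235 \left(- \frac{1}{585}\right) - 87} = - \frac{577}{- \frac{647}{117} - 87} = - \frac{577}{- \frac{10826}{117}} = \left(-577\right) \left(- \frac{117}{10826}\right) = \frac{67509}{10826}$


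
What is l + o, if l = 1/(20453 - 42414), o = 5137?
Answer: 112813656/21961 ≈ 5137.0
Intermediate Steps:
l = -1/21961 (l = 1/(-21961) = -1/21961 ≈ -4.5535e-5)
l + o = -1/21961 + 5137 = 112813656/21961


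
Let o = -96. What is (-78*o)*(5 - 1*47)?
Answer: -314496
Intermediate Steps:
(-78*o)*(5 - 1*47) = (-78*(-96))*(5 - 1*47) = 7488*(5 - 47) = 7488*(-42) = -314496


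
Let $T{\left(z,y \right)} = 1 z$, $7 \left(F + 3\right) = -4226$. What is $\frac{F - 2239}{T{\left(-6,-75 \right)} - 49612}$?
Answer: $\frac{9960}{173663} \approx 0.057352$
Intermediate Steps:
$F = - \frac{4247}{7}$ ($F = -3 + \frac{1}{7} \left(-4226\right) = -3 - \frac{4226}{7} = - \frac{4247}{7} \approx -606.71$)
$T{\left(z,y \right)} = z$
$\frac{F - 2239}{T{\left(-6,-75 \right)} - 49612} = \frac{- \frac{4247}{7} - 2239}{-6 - 49612} = - \frac{19920}{7 \left(-49618\right)} = \left(- \frac{19920}{7}\right) \left(- \frac{1}{49618}\right) = \frac{9960}{173663}$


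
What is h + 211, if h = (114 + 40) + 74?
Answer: 439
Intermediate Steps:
h = 228 (h = 154 + 74 = 228)
h + 211 = 228 + 211 = 439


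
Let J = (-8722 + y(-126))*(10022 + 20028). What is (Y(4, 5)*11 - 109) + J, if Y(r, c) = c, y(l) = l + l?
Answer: -269668754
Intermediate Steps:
y(l) = 2*l
J = -269668700 (J = (-8722 + 2*(-126))*(10022 + 20028) = (-8722 - 252)*30050 = -8974*30050 = -269668700)
(Y(4, 5)*11 - 109) + J = (5*11 - 109) - 269668700 = (55 - 109) - 269668700 = -54 - 269668700 = -269668754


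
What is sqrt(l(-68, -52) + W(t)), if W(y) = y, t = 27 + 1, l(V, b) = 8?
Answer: 6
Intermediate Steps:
t = 28
sqrt(l(-68, -52) + W(t)) = sqrt(8 + 28) = sqrt(36) = 6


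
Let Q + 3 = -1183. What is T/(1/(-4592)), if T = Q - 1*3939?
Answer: 23534000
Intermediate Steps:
Q = -1186 (Q = -3 - 1183 = -1186)
T = -5125 (T = -1186 - 1*3939 = -1186 - 3939 = -5125)
T/(1/(-4592)) = -5125/(1/(-4592)) = -5125/(-1/4592) = -5125*(-4592) = 23534000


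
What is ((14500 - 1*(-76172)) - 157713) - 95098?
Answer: -162139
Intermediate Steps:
((14500 - 1*(-76172)) - 157713) - 95098 = ((14500 + 76172) - 157713) - 95098 = (90672 - 157713) - 95098 = -67041 - 95098 = -162139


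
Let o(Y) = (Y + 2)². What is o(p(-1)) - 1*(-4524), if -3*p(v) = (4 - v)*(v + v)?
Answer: 40972/9 ≈ 4552.4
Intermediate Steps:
p(v) = -2*v*(4 - v)/3 (p(v) = -(4 - v)*(v + v)/3 = -(4 - v)*2*v/3 = -2*v*(4 - v)/3)
o(Y) = (2 + Y)²
o(p(-1)) - 1*(-4524) = (2 + (⅔)*(-1)*(-4 - 1))² - 1*(-4524) = (2 + (⅔)*(-1)*(-5))² + 4524 = (2 + 10/3)² + 4524 = (16/3)² + 4524 = 256/9 + 4524 = 40972/9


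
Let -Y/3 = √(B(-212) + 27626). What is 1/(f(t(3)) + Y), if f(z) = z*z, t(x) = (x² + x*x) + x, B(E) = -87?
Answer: -49/5930 - √27539/17790 ≈ -0.017591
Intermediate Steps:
t(x) = x + 2*x² (t(x) = (x² + x²) + x = 2*x² + x = x + 2*x²)
Y = -3*√27539 (Y = -3*√(-87 + 27626) = -3*√27539 ≈ -497.85)
f(z) = z²
1/(f(t(3)) + Y) = 1/((3*(1 + 2*3))² - 3*√27539) = 1/((3*(1 + 6))² - 3*√27539) = 1/((3*7)² - 3*√27539) = 1/(21² - 3*√27539) = 1/(441 - 3*√27539)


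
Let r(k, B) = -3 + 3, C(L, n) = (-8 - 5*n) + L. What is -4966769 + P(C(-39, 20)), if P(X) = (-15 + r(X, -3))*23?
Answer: -4967114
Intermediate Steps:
C(L, n) = -8 + L - 5*n
r(k, B) = 0
P(X) = -345 (P(X) = (-15 + 0)*23 = -15*23 = -345)
-4966769 + P(C(-39, 20)) = -4966769 - 345 = -4967114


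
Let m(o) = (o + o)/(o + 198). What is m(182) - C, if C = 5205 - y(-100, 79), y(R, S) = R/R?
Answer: -494289/95 ≈ -5203.0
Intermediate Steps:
m(o) = 2*o/(198 + o) (m(o) = (2*o)/(198 + o) = 2*o/(198 + o))
y(R, S) = 1
C = 5204 (C = 5205 - 1*1 = 5205 - 1 = 5204)
m(182) - C = 2*182/(198 + 182) - 1*5204 = 2*182/380 - 5204 = 2*182*(1/380) - 5204 = 91/95 - 5204 = -494289/95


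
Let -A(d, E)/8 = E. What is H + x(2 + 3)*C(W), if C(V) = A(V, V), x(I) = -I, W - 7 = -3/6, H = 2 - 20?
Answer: 242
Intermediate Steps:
H = -18
W = 13/2 (W = 7 - 3/6 = 7 - 3*1/6 = 7 - 1/2 = 13/2 ≈ 6.5000)
A(d, E) = -8*E
C(V) = -8*V
H + x(2 + 3)*C(W) = -18 + (-(2 + 3))*(-8*13/2) = -18 - 1*5*(-52) = -18 - 5*(-52) = -18 + 260 = 242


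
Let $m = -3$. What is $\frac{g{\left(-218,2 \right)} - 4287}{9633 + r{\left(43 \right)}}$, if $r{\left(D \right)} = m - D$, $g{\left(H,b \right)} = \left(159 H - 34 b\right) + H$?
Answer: $- \frac{39235}{9587} \approx -4.0925$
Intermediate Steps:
$g{\left(H,b \right)} = - 34 b + 160 H$ ($g{\left(H,b \right)} = \left(- 34 b + 159 H\right) + H = - 34 b + 160 H$)
$r{\left(D \right)} = -3 - D$
$\frac{g{\left(-218,2 \right)} - 4287}{9633 + r{\left(43 \right)}} = \frac{\left(\left(-34\right) 2 + 160 \left(-218\right)\right) - 4287}{9633 - 46} = \frac{\left(-68 - 34880\right) - 4287}{9633 - 46} = \frac{-34948 - 4287}{9633 - 46} = - \frac{39235}{9587}$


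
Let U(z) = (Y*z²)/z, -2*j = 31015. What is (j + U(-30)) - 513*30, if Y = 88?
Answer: -67075/2 ≈ -33538.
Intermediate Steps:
j = -31015/2 (j = -½*31015 = -31015/2 ≈ -15508.)
U(z) = 88*z (U(z) = (88*z²)/z = 88*z)
(j + U(-30)) - 513*30 = (-31015/2 + 88*(-30)) - 513*30 = (-31015/2 - 2640) - 15390 = -36295/2 - 15390 = -67075/2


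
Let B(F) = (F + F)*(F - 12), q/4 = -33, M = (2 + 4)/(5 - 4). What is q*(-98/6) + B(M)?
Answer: 2084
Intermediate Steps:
M = 6 (M = 6/1 = 6*1 = 6)
q = -132 (q = 4*(-33) = -132)
B(F) = 2*F*(-12 + F) (B(F) = (2*F)*(-12 + F) = 2*F*(-12 + F))
q*(-98/6) + B(M) = -(-12936)/6 + 2*6*(-12 + 6) = -(-12936)/6 + 2*6*(-6) = -132*(-49/3) - 72 = 2156 - 72 = 2084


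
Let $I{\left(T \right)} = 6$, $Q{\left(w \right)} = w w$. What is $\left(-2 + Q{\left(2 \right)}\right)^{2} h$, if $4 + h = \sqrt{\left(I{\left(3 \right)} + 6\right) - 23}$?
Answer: $-16 + 4 i \sqrt{11} \approx -16.0 + 13.266 i$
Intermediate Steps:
$Q{\left(w \right)} = w^{2}$
$h = -4 + i \sqrt{11}$ ($h = -4 + \sqrt{\left(6 + 6\right) - 23} = -4 + \sqrt{12 - 23} = -4 + \sqrt{-11} = -4 + i \sqrt{11} \approx -4.0 + 3.3166 i$)
$\left(-2 + Q{\left(2 \right)}\right)^{2} h = \left(-2 + 2^{2}\right)^{2} \left(-4 + i \sqrt{11}\right) = \left(-2 + 4\right)^{2} \left(-4 + i \sqrt{11}\right) = 2^{2} \left(-4 + i \sqrt{11}\right) = 4 \left(-4 + i \sqrt{11}\right) = -16 + 4 i \sqrt{11}$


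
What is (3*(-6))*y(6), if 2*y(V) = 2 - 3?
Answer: 9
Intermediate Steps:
y(V) = -1/2 (y(V) = (2 - 3)/2 = (1/2)*(-1) = -1/2)
(3*(-6))*y(6) = (3*(-6))*(-1/2) = -18*(-1/2) = 9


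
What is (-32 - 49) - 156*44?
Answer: -6945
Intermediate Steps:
(-32 - 49) - 156*44 = -81 - 6864 = -6945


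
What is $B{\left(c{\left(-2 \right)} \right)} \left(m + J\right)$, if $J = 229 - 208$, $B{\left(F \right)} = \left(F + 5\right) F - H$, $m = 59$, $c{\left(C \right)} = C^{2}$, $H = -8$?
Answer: $3520$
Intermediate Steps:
$B{\left(F \right)} = 8 + F \left(5 + F\right)$ ($B{\left(F \right)} = \left(F + 5\right) F - -8 = \left(5 + F\right) F + 8 = F \left(5 + F\right) + 8 = 8 + F \left(5 + F\right)$)
$J = 21$ ($J = 229 - 208 = 21$)
$B{\left(c{\left(-2 \right)} \right)} \left(m + J\right) = \left(8 + \left(\left(-2\right)^{2}\right)^{2} + 5 \left(-2\right)^{2}\right) \left(59 + 21\right) = \left(8 + 4^{2} + 5 \cdot 4\right) 80 = \left(8 + 16 + 20\right) 80 = 44 \cdot 80 = 3520$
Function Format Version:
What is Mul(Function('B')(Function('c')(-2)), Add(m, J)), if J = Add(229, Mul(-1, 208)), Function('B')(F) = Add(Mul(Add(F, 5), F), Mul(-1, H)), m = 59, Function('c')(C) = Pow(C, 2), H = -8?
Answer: 3520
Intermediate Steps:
Function('B')(F) = Add(8, Mul(F, Add(5, F))) (Function('B')(F) = Add(Mul(Add(F, 5), F), Mul(-1, -8)) = Add(Mul(Add(5, F), F), 8) = Add(Mul(F, Add(5, F)), 8) = Add(8, Mul(F, Add(5, F))))
J = 21 (J = Add(229, -208) = 21)
Mul(Function('B')(Function('c')(-2)), Add(m, J)) = Mul(Add(8, Pow(Pow(-2, 2), 2), Mul(5, Pow(-2, 2))), Add(59, 21)) = Mul(Add(8, Pow(4, 2), Mul(5, 4)), 80) = Mul(Add(8, 16, 20), 80) = Mul(44, 80) = 3520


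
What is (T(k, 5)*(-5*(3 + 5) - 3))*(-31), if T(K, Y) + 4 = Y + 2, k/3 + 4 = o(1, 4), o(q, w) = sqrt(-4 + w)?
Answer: 3999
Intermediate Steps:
k = -12 (k = -12 + 3*sqrt(-4 + 4) = -12 + 3*sqrt(0) = -12 + 3*0 = -12 + 0 = -12)
T(K, Y) = -2 + Y (T(K, Y) = -4 + (Y + 2) = -4 + (2 + Y) = -2 + Y)
(T(k, 5)*(-5*(3 + 5) - 3))*(-31) = ((-2 + 5)*(-5*(3 + 5) - 3))*(-31) = (3*(-5*8 - 3))*(-31) = (3*(-40 - 3))*(-31) = (3*(-43))*(-31) = -129*(-31) = 3999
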